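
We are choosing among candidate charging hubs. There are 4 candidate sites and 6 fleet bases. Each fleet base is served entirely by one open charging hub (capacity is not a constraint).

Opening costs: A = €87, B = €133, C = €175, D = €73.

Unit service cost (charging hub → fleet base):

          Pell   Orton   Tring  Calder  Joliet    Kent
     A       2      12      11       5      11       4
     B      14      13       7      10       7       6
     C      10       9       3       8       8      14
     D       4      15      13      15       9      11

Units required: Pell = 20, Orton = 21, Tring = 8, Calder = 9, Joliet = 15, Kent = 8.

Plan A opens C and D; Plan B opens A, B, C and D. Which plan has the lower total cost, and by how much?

Plan A: {C, D}: Pell→D 4·20=80, Orton→C 9·21=189, Tring→C 3·8=24, Calder→C 8·9=72, Joliet→C 8·15=120, Kent→D 11·8=88. Service 573; fixed 248; total 821.
Plan B: {A, B, C, D}: Pell→A 2·20=40, Orton→C 9·21=189, Tring→C 3·8=24, Calder→A 5·9=45, Joliet→B 7·15=105, Kent→A 4·8=32. Service 435; fixed 468; total 903.
Difference: |821 − 903| = 82.

Plan A is cheaper by 82.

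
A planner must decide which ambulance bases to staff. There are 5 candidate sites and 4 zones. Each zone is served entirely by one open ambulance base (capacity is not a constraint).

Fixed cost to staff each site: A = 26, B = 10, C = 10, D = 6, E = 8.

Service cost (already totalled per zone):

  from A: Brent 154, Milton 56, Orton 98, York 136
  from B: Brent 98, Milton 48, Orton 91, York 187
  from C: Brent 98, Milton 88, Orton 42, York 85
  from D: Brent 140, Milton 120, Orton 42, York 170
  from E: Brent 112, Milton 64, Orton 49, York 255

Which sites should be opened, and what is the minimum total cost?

Open B and C; minimum total cost 293.

For any fixed open set, each zone goes to its cheapest open site; total = fixed + service.
{B, C}: Brent→B 98, Milton→B 48, Orton→C 42, York→C 85. Service 273; fixed 20; total 293.
{B, C, D}: service 273 + fixed 26 = 299
{B, C, E}: Brent→B 98, Milton→B 48, Orton→C 42, York→C 85. Service 273; fixed 28; total 301.
{A, B, C, D, E}: service 273 + fixed 60 = 333
No other subset beats 293.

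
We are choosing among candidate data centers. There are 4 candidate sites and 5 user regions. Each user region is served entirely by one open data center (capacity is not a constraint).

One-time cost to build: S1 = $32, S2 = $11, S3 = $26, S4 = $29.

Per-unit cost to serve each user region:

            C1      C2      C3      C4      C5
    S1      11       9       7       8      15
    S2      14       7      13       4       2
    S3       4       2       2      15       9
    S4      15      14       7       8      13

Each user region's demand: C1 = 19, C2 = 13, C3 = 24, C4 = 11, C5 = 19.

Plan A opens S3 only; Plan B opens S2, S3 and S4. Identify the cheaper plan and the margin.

Plan B is cheaper by 214.

Plan A: {S3}: C1→S3 4·19=76, C2→S3 2·13=26, C3→S3 2·24=48, C4→S3 15·11=165, C5→S3 9·19=171. Service 486; fixed 26; total 512.
Plan B: {S2, S3, S4}: C1→S3 4·19=76, C2→S3 2·13=26, C3→S3 2·24=48, C4→S2 4·11=44, C5→S2 2·19=38. Service 232; fixed 66; total 298.
Difference: |512 − 298| = 214.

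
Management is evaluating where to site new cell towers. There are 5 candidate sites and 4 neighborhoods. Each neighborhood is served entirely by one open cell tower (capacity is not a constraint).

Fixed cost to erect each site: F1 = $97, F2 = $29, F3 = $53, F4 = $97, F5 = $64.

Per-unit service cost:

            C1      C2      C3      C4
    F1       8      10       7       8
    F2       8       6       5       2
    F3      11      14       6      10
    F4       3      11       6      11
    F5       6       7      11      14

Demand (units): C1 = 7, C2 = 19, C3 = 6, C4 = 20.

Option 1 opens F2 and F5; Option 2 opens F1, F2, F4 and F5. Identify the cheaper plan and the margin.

Option 1 is cheaper by 173.

Option 1: {F2, F5}: C1→F5 6·7=42, C2→F2 6·19=114, C3→F2 5·6=30, C4→F2 2·20=40. Service 226; fixed 93; total 319.
Option 2: {F1, F2, F4, F5}: C1→F4 3·7=21, C2→F2 6·19=114, C3→F2 5·6=30, C4→F2 2·20=40. Service 205; fixed 287; total 492.
Difference: |319 − 492| = 173.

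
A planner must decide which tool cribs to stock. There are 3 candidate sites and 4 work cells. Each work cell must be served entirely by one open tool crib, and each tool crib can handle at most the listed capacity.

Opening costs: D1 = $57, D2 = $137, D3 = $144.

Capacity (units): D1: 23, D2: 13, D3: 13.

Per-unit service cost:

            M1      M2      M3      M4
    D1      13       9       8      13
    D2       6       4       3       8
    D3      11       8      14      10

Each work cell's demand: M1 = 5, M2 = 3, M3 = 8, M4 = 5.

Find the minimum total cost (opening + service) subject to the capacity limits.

Open {D1}: M1→D1 13·5=65, M2→D1 9·3=27, M3→D1 8·8=64, M4→D1 13·5=65.
Loads: D1 carries 21/23. Service 221; fixed 57; total 278.
Next best feasible plan costs 340.

Minimum total cost: 278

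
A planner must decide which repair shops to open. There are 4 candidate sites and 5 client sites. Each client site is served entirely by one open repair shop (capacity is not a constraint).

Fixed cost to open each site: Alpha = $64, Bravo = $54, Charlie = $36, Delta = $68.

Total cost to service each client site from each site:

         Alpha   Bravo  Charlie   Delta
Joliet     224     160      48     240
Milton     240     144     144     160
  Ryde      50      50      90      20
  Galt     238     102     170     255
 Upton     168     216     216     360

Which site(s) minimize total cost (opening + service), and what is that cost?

Open Bravo and Charlie; minimum total cost 650.

For any fixed open set, each client site goes to its cheapest open site; total = fixed + service.
{Bravo, Charlie}: Joliet→Charlie 48, Milton→Bravo 144, Ryde→Bravo 50, Galt→Bravo 102, Upton→Bravo 216. Service 560; fixed 90; total 650.
{Alpha, Bravo, Charlie}: Joliet→Charlie 48, Milton→Bravo 144, Ryde→Alpha 50, Galt→Bravo 102, Upton→Alpha 168. Service 512; fixed 154; total 666.
{Alpha, Charlie}: Joliet→Charlie 48, Milton→Charlie 144, Ryde→Alpha 50, Galt→Charlie 170, Upton→Alpha 168. Service 580; fixed 100; total 680.
{Alpha, Bravo, Charlie, Delta}: Joliet→Charlie 48, Milton→Bravo 144, Ryde→Delta 20, Galt→Bravo 102, Upton→Alpha 168. Service 482; fixed 222; total 704.
(All 15 nonempty subsets were checked; Bravo and Charlie is lowest.)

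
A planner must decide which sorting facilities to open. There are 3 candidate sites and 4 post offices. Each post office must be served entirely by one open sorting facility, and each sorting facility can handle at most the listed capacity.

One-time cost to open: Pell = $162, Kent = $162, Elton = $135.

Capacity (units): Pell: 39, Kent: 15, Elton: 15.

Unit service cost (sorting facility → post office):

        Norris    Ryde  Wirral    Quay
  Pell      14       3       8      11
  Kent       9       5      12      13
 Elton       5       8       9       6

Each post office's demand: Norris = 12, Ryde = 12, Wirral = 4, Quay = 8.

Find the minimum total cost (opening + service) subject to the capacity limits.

Open {Pell}: Norris→Pell 14·12=168, Ryde→Pell 3·12=36, Wirral→Pell 8·4=32, Quay→Pell 11·8=88.
Loads: Pell carries 36/39. Service 324; fixed 162; total 486.
Next best feasible plan costs 513.

Minimum total cost: 486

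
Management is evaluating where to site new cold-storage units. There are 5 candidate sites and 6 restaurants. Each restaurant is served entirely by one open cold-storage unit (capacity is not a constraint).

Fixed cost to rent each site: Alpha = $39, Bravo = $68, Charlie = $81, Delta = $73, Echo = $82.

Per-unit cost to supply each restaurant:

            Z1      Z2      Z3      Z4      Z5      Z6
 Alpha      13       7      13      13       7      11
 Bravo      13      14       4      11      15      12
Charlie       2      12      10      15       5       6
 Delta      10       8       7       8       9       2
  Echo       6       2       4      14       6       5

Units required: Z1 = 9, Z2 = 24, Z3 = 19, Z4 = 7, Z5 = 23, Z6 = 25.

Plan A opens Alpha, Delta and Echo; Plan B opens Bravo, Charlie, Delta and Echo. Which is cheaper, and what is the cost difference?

Plan A: {Alpha, Delta, Echo}: Z1→Echo 6·9=54, Z2→Echo 2·24=48, Z3→Echo 4·19=76, Z4→Delta 8·7=56, Z5→Echo 6·23=138, Z6→Delta 2·25=50. Service 422; fixed 194; total 616.
Plan B: {Bravo, Charlie, Delta, Echo}: Z1→Charlie 2·9=18, Z2→Echo 2·24=48, Z3→Bravo 4·19=76, Z4→Delta 8·7=56, Z5→Charlie 5·23=115, Z6→Delta 2·25=50. Service 363; fixed 304; total 667.
Difference: |616 − 667| = 51.

Plan A is cheaper by 51.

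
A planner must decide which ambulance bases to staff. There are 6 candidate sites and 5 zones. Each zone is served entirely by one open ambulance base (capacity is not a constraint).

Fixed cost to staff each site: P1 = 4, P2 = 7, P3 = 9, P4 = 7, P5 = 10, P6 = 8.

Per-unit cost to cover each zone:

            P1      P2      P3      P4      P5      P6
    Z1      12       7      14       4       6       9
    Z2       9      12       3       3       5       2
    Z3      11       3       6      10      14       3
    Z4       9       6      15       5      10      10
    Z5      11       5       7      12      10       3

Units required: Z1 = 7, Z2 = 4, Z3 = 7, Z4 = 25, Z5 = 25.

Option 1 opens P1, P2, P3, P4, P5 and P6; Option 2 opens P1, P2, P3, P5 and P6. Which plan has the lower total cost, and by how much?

Option 1 is cheaper by 32.

Option 1: {P1, P2, P3, P4, P5, P6}: Z1→P4 4·7=28, Z2→P6 2·4=8, Z3→P2 3·7=21, Z4→P4 5·25=125, Z5→P6 3·25=75. Service 257; fixed 45; total 302.
Option 2: {P1, P2, P3, P5, P6}: Z1→P5 6·7=42, Z2→P6 2·4=8, Z3→P2 3·7=21, Z4→P2 6·25=150, Z5→P6 3·25=75. Service 296; fixed 38; total 334.
Difference: |302 − 334| = 32.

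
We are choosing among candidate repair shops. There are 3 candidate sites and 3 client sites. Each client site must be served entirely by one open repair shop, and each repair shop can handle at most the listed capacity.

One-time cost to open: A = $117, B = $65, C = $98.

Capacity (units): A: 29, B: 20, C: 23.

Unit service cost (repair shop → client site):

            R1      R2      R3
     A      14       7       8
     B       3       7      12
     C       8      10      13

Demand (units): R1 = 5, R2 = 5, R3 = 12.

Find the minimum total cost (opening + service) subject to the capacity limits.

Open {A}: R1→A 14·5=70, R2→A 7·5=35, R3→A 8·12=96.
Loads: A carries 22/29. Service 201; fixed 117; total 318.
Next best feasible plan costs 328.

Minimum total cost: 318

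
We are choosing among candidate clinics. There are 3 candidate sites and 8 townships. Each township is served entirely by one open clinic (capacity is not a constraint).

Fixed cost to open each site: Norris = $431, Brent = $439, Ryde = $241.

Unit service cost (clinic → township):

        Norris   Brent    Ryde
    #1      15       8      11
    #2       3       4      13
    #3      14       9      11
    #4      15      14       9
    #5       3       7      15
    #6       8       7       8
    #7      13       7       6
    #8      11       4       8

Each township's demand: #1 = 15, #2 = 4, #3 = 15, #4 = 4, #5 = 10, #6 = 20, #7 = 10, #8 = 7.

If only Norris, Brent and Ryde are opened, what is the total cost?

Each township is assigned to its cheapest site among the open ones.
{Norris, Brent, Ryde}: #1→Brent 8·15=120, #2→Norris 3·4=12, #3→Brent 9·15=135, #4→Ryde 9·4=36, #5→Norris 3·10=30, #6→Brent 7·20=140, #7→Ryde 6·10=60, #8→Brent 4·7=28. Service 561; fixed 1111; total 1672.

Total cost: 1672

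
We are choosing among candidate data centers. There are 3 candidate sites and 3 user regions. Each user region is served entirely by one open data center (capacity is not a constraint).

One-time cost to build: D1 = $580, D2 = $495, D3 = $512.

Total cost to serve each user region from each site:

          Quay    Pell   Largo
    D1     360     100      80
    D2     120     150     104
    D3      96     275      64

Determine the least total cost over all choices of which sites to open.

Minimum total cost: 869

For any fixed open set, each user region goes to its cheapest open site; total = fixed + service.
{D2}: Quay→D2 120, Pell→D2 150, Largo→D2 104. Service 374; fixed 495; total 869.
{D3}: service 435 + fixed 512 = 947
{D1}: service 540 + fixed 580 = 1120
{D1, D2, D3}: Quay→D3 96, Pell→D1 100, Largo→D3 64. Service 260; fixed 1587; total 1847.
No other subset beats 869.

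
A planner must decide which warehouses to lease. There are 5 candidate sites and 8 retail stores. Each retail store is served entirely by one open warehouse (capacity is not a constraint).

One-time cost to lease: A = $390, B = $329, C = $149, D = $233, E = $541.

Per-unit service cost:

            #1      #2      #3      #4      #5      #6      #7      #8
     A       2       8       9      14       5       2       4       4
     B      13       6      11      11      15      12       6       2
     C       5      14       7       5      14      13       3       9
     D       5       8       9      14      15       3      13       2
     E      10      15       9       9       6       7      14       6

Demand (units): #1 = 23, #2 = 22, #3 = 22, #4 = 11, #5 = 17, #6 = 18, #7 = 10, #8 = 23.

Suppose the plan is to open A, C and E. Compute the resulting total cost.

Total cost: 1754

Each retail store is assigned to its cheapest site among the open ones.
{A, C, E}: #1→A 2·23=46, #2→A 8·22=176, #3→C 7·22=154, #4→C 5·11=55, #5→A 5·17=85, #6→A 2·18=36, #7→C 3·10=30, #8→A 4·23=92. Service 674; fixed 1080; total 1754.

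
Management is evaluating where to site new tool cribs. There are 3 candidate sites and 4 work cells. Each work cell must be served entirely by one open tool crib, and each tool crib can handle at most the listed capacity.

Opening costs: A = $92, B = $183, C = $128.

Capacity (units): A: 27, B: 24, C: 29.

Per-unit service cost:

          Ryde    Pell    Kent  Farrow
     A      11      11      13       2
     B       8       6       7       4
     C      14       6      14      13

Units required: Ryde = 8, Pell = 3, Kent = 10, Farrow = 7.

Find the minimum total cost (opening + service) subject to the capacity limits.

Minimum total cost: 441

Open {A, B}: Ryde→B 8·8=64, Pell→B 6·3=18, Kent→B 7·10=70, Farrow→A 2·7=14.
Loads: A carries 7/27, B carries 21/24. Service 166; fixed 275; total 441.
Next best feasible plan costs 456.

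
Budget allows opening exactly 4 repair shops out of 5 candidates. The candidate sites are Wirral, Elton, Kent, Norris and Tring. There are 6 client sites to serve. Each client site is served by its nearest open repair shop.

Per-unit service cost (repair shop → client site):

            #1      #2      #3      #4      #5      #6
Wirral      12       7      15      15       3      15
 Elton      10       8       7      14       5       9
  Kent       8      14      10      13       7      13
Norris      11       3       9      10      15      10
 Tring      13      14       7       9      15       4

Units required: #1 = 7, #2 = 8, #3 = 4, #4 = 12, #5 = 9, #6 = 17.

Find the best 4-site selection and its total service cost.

Choose Wirral, Kent, Norris and Tring; total service cost 311.

With exactly 4 open, each client site uses its cheapest among the chosen.
{Wirral, Kent, Norris, Tring}: #1→Kent 8·7=56, #2→Norris 3·8=24, #3→Tring 7·4=28, #4→Tring 9·12=108, #5→Wirral 3·9=27, #6→Tring 4·17=68. Service cost 311.
{Wirral, Elton, Norris, Tring}: service cost 325
{Elton, Kent, Norris, Tring}: service cost 329
Among all 5 size-4 choices, {Wirral, Kent, Norris, Tring} is lowest.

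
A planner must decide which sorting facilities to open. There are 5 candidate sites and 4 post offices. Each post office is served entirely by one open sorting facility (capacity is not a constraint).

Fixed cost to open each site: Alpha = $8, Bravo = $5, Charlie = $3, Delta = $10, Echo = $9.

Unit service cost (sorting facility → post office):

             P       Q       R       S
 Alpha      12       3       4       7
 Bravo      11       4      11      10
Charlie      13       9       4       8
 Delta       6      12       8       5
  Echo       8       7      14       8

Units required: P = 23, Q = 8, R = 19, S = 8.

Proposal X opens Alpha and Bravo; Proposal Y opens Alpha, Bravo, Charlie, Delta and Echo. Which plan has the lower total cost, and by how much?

Proposal Y is cheaper by 109.

Proposal X: {Alpha, Bravo}: P→Bravo 11·23=253, Q→Alpha 3·8=24, R→Alpha 4·19=76, S→Alpha 7·8=56. Service 409; fixed 13; total 422.
Proposal Y: {Alpha, Bravo, Charlie, Delta, Echo}: P→Delta 6·23=138, Q→Alpha 3·8=24, R→Alpha 4·19=76, S→Delta 5·8=40. Service 278; fixed 35; total 313.
Difference: |422 − 313| = 109.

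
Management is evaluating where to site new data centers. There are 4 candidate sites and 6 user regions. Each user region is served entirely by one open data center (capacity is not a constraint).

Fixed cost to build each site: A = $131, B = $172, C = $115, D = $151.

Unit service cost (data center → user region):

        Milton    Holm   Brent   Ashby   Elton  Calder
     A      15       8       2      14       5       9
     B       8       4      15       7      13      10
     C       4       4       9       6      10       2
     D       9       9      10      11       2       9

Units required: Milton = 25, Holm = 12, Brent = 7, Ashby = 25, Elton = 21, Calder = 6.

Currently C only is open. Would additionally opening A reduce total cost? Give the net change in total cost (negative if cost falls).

Yes — net change −23 (cost falls by 23).

Current service cost with {C}: 583.
Adding A: each user region re-picks its cheapest; new service cost 429, saving 154.
Extra fixed cost: 131. Net change = 131 − 154 = -23.
(Totals: 698 → 675.)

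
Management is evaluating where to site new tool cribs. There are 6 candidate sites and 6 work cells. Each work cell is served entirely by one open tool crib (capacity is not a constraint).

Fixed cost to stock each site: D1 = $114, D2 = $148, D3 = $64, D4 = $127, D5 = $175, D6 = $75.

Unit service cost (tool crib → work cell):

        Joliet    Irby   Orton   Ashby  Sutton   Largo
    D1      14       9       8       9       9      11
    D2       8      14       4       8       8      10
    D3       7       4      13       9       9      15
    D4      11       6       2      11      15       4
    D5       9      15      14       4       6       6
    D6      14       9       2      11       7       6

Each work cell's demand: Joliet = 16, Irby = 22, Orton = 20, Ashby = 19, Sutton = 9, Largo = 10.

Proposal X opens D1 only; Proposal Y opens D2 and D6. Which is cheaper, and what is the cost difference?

Proposal Y is cheaper by 194.

Proposal X: {D1}: Joliet→D1 14·16=224, Irby→D1 9·22=198, Orton→D1 8·20=160, Ashby→D1 9·19=171, Sutton→D1 9·9=81, Largo→D1 11·10=110. Service 944; fixed 114; total 1058.
Proposal Y: {D2, D6}: Joliet→D2 8·16=128, Irby→D6 9·22=198, Orton→D6 2·20=40, Ashby→D2 8·19=152, Sutton→D6 7·9=63, Largo→D6 6·10=60. Service 641; fixed 223; total 864.
Difference: |1058 − 864| = 194.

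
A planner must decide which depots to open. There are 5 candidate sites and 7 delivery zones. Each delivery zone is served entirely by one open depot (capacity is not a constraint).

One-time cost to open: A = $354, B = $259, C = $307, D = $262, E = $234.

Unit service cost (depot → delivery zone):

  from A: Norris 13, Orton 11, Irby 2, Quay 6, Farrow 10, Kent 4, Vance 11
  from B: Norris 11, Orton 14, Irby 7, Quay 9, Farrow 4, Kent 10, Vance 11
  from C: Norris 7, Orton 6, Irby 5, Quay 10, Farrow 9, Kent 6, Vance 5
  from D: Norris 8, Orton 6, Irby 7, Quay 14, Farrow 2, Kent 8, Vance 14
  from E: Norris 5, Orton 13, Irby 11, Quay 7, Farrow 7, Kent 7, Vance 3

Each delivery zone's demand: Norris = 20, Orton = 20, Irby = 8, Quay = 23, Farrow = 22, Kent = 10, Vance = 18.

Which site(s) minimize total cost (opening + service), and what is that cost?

For any fixed open set, each delivery zone goes to its cheapest open site; total = fixed + service.
{D, E}: Norris→E 5·20=100, Orton→D 6·20=120, Irby→D 7·8=56, Quay→E 7·23=161, Farrow→D 2·22=44, Kent→E 7·10=70, Vance→E 3·18=54. Service 605; fixed 496; total 1101.
{E}: service 887 + fixed 234 = 1121
{C}: Norris→C 7·20=140, Orton→C 6·20=120, Irby→C 5·8=40, Quay→C 10·23=230, Farrow→C 9·22=198, Kent→C 6·10=60, Vance→C 5·18=90. Service 878; fixed 307; total 1185.
{A, B, C, D, E}: Norris→E 5·20=100, Orton→C 6·20=120, Irby→A 2·8=16, Quay→A 6·23=138, Farrow→D 2·22=44, Kent→A 4·10=40, Vance→E 3·18=54. Service 512; fixed 1416; total 1928.
No other subset beats 1101.

Open D and E; minimum total cost 1101.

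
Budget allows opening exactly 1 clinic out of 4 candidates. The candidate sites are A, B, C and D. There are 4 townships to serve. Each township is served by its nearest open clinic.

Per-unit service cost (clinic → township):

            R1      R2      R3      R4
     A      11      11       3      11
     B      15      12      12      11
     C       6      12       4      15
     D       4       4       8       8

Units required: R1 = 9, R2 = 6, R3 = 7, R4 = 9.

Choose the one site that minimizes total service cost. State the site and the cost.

With exactly 1 open, each township uses its cheapest among the chosen.
{D}: R1→D 4·9=36, R2→D 4·6=24, R3→D 8·7=56, R4→D 8·9=72. Service cost 188.
{A}: service cost 285
{C}: service cost 289
Among all 4 size-1 choices, {D} is lowest.

Choose D only; total service cost 188.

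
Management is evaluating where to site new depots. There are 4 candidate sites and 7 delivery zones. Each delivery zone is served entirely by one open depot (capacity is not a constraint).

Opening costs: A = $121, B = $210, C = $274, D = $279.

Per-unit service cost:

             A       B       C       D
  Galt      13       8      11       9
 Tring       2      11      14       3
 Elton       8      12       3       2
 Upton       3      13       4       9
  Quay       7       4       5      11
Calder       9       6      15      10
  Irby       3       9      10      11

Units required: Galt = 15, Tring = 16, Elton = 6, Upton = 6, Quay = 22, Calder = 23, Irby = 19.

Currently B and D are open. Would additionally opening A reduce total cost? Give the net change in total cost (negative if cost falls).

Yes — net change −45 (cost falls by 45).

Current service cost with {B, D}: 631.
Adding A: each delivery zone re-picks its cheapest; new service cost 465, saving 166.
Extra fixed cost: 121. Net change = 121 − 166 = -45.
(Totals: 1120 → 1075.)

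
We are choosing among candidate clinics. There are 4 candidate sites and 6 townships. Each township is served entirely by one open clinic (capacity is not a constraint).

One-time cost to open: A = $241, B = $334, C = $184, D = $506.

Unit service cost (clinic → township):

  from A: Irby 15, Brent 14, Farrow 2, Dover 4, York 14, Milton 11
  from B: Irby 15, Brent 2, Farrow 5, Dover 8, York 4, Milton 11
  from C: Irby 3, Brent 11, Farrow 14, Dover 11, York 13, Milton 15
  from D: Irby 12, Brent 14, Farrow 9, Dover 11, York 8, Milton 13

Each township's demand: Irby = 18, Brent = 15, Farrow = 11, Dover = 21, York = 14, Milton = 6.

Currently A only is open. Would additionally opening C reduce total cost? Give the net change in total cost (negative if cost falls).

Current service cost with {A}: 848.
Adding C: each township re-picks its cheapest; new service cost 573, saving 275.
Extra fixed cost: 184. Net change = 184 − 275 = -91.
(Totals: 1089 → 998.)

Yes — net change −91 (cost falls by 91).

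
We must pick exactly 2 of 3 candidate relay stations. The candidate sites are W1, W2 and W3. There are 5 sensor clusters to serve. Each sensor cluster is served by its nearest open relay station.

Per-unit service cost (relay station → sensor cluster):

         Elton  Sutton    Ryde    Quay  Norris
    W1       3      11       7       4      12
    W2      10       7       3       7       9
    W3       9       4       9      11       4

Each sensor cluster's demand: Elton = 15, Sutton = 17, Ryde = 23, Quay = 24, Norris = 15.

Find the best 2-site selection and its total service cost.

With exactly 2 open, each sensor cluster uses its cheapest among the chosen.
{W1, W3}: Elton→W1 3·15=45, Sutton→W3 4·17=68, Ryde→W1 7·23=161, Quay→W1 4·24=96, Norris→W3 4·15=60. Service cost 430.
{W1, W2}: service cost 464
{W2, W3}: service cost 500
Among all 3 size-2 choices, {W1, W3} is lowest.

Choose W1 and W3; total service cost 430.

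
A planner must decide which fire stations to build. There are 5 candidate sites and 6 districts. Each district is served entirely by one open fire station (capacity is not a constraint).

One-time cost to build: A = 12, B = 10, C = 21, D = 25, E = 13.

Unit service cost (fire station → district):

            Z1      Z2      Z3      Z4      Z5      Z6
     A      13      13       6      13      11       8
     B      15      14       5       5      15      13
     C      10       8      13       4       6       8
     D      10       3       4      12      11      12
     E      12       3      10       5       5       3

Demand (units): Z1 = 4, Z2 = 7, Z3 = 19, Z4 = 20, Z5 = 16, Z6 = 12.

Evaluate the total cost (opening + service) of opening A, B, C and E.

Each district is assigned to its cheapest site among the open ones.
{A, B, C, E}: Z1→C 10·4=40, Z2→E 3·7=21, Z3→B 5·19=95, Z4→C 4·20=80, Z5→E 5·16=80, Z6→E 3·12=36. Service 352; fixed 56; total 408.

Total cost: 408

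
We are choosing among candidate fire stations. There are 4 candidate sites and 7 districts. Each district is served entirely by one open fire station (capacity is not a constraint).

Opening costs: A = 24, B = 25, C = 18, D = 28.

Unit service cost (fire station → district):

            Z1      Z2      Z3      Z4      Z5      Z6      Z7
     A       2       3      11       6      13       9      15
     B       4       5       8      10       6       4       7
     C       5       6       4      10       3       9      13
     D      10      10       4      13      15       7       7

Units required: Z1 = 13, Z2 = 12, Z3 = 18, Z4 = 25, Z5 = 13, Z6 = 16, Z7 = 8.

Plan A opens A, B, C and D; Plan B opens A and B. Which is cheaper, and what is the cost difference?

Plan A is cheaper by 65.

Plan A: {A, B, C, D}: Z1→A 2·13=26, Z2→A 3·12=36, Z3→C 4·18=72, Z4→A 6·25=150, Z5→C 3·13=39, Z6→B 4·16=64, Z7→B 7·8=56. Service 443; fixed 95; total 538.
Plan B: {A, B}: Z1→A 2·13=26, Z2→A 3·12=36, Z3→B 8·18=144, Z4→A 6·25=150, Z5→B 6·13=78, Z6→B 4·16=64, Z7→B 7·8=56. Service 554; fixed 49; total 603.
Difference: |538 − 603| = 65.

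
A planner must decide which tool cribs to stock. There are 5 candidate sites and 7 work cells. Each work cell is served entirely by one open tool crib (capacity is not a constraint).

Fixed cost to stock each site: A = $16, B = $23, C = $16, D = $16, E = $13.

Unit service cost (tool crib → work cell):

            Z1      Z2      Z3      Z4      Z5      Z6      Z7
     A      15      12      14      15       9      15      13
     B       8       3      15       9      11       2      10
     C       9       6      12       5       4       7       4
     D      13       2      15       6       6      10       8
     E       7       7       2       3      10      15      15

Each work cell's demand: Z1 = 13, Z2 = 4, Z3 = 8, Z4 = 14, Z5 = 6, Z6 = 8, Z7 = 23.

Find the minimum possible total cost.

Minimum total cost: 345

For any fixed open set, each work cell goes to its cheapest open site; total = fixed + service.
{B, C, E}: Z1→E 7·13=91, Z2→B 3·4=12, Z3→E 2·8=16, Z4→E 3·14=42, Z5→C 4·6=24, Z6→B 2·8=16, Z7→C 4·23=92. Service 293; fixed 52; total 345.
{B, C, D, E}: Z1→E 7·13=91, Z2→D 2·4=8, Z3→E 2·8=16, Z4→E 3·14=42, Z5→C 4·6=24, Z6→B 2·8=16, Z7→C 4·23=92. Service 289; fixed 68; total 357.
{A, B, C, E}: Z1→E 7·13=91, Z2→B 3·4=12, Z3→E 2·8=16, Z4→E 3·14=42, Z5→C 4·6=24, Z6→B 2·8=16, Z7→C 4·23=92. Service 293; fixed 68; total 361.
{A, B, C, D, E}: service 289 + fixed 84 = 373
No other subset beats 345.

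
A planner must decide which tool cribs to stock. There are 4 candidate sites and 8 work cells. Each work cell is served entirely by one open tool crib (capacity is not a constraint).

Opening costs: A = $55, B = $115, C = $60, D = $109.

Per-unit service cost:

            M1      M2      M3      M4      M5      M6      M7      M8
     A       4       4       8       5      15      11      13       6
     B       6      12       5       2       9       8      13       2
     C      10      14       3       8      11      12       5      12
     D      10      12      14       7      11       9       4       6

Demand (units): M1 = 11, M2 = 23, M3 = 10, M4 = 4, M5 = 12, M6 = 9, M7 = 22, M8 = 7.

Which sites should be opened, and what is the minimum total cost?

For any fixed open set, each work cell goes to its cheapest open site; total = fixed + service.
{A, C}: M1→A 4·11=44, M2→A 4·23=92, M3→C 3·10=30, M4→A 5·4=20, M5→C 11·12=132, M6→A 11·9=99, M7→C 5·22=110, M8→A 6·7=42. Service 569; fixed 115; total 684.
{A, B, C}: service 478 + fixed 230 = 708
{A, D}: M1→A 4·11=44, M2→A 4·23=92, M3→A 8·10=80, M4→A 5·4=20, M5→D 11·12=132, M6→D 9·9=81, M7→D 4·22=88, M8→A 6·7=42. Service 579; fixed 164; total 743.
{A, B, C, D}: service 456 + fixed 339 = 795
(All 15 nonempty subsets were checked; A and C is lowest.)

Open A and C; minimum total cost 684.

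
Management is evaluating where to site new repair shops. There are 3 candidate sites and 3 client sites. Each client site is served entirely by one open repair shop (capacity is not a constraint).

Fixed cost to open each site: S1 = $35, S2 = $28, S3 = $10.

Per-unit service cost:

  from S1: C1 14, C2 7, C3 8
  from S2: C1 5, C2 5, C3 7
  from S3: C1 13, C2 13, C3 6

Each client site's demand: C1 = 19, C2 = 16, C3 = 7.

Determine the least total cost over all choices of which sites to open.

Minimum total cost: 252

For any fixed open set, each client site goes to its cheapest open site; total = fixed + service.
{S2}: C1→S2 5·19=95, C2→S2 5·16=80, C3→S2 7·7=49. Service 224; fixed 28; total 252.
{S2, S3}: service 217 + fixed 38 = 255
{S1, S2}: service 224 + fixed 63 = 287
{S1, S2, S3}: C1→S2 5·19=95, C2→S2 5·16=80, C3→S3 6·7=42. Service 217; fixed 73; total 290.
(All 7 nonempty subsets were checked; S2 only is lowest.)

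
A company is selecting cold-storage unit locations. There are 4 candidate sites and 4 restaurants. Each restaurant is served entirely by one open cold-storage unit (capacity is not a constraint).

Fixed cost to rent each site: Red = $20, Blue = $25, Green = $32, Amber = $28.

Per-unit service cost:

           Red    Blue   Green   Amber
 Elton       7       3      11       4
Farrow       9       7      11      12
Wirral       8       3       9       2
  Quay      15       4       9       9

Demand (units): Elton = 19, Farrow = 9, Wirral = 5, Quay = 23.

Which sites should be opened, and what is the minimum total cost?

Open Blue only; minimum total cost 252.

For any fixed open set, each restaurant goes to its cheapest open site; total = fixed + service.
{Blue}: Elton→Blue 3·19=57, Farrow→Blue 7·9=63, Wirral→Blue 3·5=15, Quay→Blue 4·23=92. Service 227; fixed 25; total 252.
{Red, Blue}: service 227 + fixed 45 = 272
{Blue, Amber}: Elton→Blue 3·19=57, Farrow→Blue 7·9=63, Wirral→Amber 2·5=10, Quay→Blue 4·23=92. Service 222; fixed 53; total 275.
{Red, Blue, Green, Amber}: service 222 + fixed 105 = 327
(All 15 nonempty subsets were checked; Blue only is lowest.)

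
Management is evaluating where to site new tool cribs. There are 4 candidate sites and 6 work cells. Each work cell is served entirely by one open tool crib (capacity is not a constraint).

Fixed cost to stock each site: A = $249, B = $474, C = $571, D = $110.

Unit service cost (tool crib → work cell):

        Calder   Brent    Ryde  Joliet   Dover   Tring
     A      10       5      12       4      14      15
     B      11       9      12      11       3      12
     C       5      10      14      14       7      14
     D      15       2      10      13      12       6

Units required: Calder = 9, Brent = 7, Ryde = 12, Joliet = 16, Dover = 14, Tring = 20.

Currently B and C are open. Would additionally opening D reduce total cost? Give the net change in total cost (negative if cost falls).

Current service cost with {B, C}: 710.
Adding D: each work cell re-picks its cheapest; new service cost 517, saving 193.
Extra fixed cost: 110. Net change = 110 − 193 = -83.
(Totals: 1755 → 1672.)

Yes — net change −83 (cost falls by 83).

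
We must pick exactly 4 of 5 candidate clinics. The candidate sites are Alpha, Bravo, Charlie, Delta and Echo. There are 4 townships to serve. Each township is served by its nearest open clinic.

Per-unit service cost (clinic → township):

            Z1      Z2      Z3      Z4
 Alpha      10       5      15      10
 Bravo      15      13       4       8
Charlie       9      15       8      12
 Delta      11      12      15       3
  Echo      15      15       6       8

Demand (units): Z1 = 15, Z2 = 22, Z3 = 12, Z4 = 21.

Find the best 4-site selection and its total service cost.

With exactly 4 open, each township uses its cheapest among the chosen.
{Alpha, Bravo, Charlie, Delta}: Z1→Charlie 9·15=135, Z2→Alpha 5·22=110, Z3→Bravo 4·12=48, Z4→Delta 3·21=63. Service cost 356.
{Alpha, Bravo, Delta, Echo}: service cost 371
{Alpha, Charlie, Delta, Echo}: service cost 380
Among all 5 size-4 choices, {Alpha, Bravo, Charlie, Delta} is lowest.

Choose Alpha, Bravo, Charlie and Delta; total service cost 356.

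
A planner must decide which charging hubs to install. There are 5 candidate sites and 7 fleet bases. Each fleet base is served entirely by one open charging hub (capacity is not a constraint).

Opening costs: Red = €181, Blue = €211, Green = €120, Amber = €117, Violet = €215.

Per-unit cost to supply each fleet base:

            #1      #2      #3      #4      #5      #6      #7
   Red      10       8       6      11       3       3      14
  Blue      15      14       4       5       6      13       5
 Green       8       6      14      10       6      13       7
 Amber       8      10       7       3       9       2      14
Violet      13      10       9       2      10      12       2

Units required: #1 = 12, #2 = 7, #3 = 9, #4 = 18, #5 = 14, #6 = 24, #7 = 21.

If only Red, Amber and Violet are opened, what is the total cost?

Total cost: 887

Each fleet base is assigned to its cheapest site among the open ones.
{Red, Amber, Violet}: #1→Amber 8·12=96, #2→Red 8·7=56, #3→Red 6·9=54, #4→Violet 2·18=36, #5→Red 3·14=42, #6→Amber 2·24=48, #7→Violet 2·21=42. Service 374; fixed 513; total 887.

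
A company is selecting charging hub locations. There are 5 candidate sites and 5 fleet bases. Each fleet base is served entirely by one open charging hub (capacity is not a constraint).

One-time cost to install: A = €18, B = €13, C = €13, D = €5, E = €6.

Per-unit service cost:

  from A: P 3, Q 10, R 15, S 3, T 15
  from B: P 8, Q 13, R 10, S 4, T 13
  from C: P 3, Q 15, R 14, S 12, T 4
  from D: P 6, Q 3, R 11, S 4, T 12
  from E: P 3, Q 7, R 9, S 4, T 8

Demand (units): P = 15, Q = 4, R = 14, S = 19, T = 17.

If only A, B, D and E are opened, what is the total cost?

Total cost: 418

Each fleet base is assigned to its cheapest site among the open ones.
{A, B, D, E}: P→A 3·15=45, Q→D 3·4=12, R→E 9·14=126, S→A 3·19=57, T→E 8·17=136. Service 376; fixed 42; total 418.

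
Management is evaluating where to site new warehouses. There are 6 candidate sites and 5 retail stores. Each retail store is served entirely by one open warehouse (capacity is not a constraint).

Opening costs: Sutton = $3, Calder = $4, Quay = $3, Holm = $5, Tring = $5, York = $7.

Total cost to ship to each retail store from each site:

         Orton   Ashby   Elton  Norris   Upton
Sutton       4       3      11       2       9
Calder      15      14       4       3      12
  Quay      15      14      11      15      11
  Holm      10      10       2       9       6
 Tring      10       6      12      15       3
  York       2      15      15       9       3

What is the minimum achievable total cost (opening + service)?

For any fixed open set, each retail store goes to its cheapest open site; total = fixed + service.
{Sutton, Holm}: Orton→Sutton 4, Ashby→Sutton 3, Elton→Holm 2, Norris→Sutton 2, Upton→Holm 6. Service 17; fixed 8; total 25.
{Sutton, Holm, Tring}: Orton→Sutton 4, Ashby→Sutton 3, Elton→Holm 2, Norris→Sutton 2, Upton→Tring 3. Service 14; fixed 13; total 27.
{Sutton, Holm, York}: Orton→York 2, Ashby→Sutton 3, Elton→Holm 2, Norris→Sutton 2, Upton→York 3. Service 12; fixed 15; total 27.
{Sutton, Calder, Quay, Holm, Tring, York}: Orton→York 2, Ashby→Sutton 3, Elton→Holm 2, Norris→Sutton 2, Upton→Tring 3. Service 12; fixed 27; total 39.
No other subset beats 25.

Minimum total cost: 25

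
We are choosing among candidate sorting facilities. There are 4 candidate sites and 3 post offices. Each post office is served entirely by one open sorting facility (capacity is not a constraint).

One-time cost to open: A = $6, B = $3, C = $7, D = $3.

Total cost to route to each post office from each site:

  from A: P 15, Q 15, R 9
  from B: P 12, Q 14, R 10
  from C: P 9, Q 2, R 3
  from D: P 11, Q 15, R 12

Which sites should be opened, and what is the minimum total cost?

For any fixed open set, each post office goes to its cheapest open site; total = fixed + service.
{C}: P→C 9, Q→C 2, R→C 3. Service 14; fixed 7; total 21.
{B, C}: service 14 + fixed 10 = 24
{C, D}: P→C 9, Q→C 2, R→C 3. Service 14; fixed 10; total 24.
{A, B, C, D}: service 14 + fixed 19 = 33
No other subset beats 21.

Open C only; minimum total cost 21.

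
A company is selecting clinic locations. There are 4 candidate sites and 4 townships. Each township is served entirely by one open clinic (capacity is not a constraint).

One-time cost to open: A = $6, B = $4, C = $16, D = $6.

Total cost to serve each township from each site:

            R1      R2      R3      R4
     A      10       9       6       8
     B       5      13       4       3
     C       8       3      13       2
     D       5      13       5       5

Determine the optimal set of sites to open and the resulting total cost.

For any fixed open set, each township goes to its cheapest open site; total = fixed + service.
{B}: R1→B 5, R2→B 13, R3→B 4, R4→B 3. Service 25; fixed 4; total 29.
{A, B}: R1→B 5, R2→A 9, R3→B 4, R4→B 3. Service 21; fixed 10; total 31.
{B, C}: service 14 + fixed 20 = 34
{A, B, C, D}: R1→B 5, R2→C 3, R3→B 4, R4→C 2. Service 14; fixed 32; total 46.
(All 15 nonempty subsets were checked; B only is lowest.)

Open B only; minimum total cost 29.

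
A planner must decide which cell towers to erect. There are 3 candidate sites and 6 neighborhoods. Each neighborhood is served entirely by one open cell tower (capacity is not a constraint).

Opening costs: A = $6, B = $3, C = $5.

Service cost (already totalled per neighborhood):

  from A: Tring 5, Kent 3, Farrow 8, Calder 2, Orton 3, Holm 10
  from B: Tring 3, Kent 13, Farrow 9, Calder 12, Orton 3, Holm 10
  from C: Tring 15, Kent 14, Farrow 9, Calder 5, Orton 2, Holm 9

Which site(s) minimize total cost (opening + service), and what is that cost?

Open A only; minimum total cost 37.

For any fixed open set, each neighborhood goes to its cheapest open site; total = fixed + service.
{A}: Tring→A 5, Kent→A 3, Farrow→A 8, Calder→A 2, Orton→A 3, Holm→A 10. Service 31; fixed 6; total 37.
{A, B}: service 29 + fixed 9 = 38
{A, C}: Tring→A 5, Kent→A 3, Farrow→A 8, Calder→A 2, Orton→C 2, Holm→C 9. Service 29; fixed 11; total 40.
{A, B, C}: service 27 + fixed 14 = 41
(All 7 nonempty subsets were checked; A only is lowest.)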